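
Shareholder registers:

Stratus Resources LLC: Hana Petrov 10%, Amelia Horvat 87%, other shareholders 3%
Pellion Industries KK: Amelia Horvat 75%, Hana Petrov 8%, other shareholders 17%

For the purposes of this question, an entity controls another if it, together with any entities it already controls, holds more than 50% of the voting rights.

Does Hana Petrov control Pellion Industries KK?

No

Hana's largest direct stake is 10% in Stratus, which does not meet the threshold, so Hana controls no company.
In Pellion, Hana's side holds only 8%, not > 50%.
So Hana does not control Pellion.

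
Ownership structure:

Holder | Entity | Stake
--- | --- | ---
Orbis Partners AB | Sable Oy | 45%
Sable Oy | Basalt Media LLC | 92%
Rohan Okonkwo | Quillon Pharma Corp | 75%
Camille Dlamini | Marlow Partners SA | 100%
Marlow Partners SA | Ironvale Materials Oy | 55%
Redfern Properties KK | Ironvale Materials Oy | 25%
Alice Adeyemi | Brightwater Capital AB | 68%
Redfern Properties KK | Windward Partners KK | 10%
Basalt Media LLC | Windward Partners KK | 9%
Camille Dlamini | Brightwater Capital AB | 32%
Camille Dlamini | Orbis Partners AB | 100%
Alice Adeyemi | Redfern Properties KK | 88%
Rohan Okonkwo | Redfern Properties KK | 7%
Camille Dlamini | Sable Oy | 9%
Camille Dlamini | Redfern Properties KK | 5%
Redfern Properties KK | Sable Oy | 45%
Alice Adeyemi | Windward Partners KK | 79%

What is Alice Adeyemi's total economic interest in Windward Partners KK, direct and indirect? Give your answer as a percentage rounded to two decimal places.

91.08%

Alice reaches Windward along 3 paths.
Via Redfern: 88% × 10% = 8.8%.
Direct stake: 79% = 79%.
Via Redfern → Sable → Basalt: 88% × 45% × 92% × 9% = 3.27888%.
Total: 8.8% + 79% + 3.27888% = 91.07888%.
Rounded: 91.08%.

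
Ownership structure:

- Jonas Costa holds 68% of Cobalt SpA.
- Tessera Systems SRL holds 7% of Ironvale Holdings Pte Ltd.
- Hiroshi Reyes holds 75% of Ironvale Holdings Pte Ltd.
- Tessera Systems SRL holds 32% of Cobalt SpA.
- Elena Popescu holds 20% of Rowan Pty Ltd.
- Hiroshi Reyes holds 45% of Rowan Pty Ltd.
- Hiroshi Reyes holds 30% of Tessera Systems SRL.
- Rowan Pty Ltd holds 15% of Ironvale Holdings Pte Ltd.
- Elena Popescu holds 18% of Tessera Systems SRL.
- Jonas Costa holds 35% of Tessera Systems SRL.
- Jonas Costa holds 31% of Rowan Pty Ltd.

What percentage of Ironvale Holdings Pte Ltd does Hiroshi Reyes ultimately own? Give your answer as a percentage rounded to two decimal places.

83.85%

Hiroshi reaches Ironvale along 3 paths.
Via Tessera: 30% × 7% = 2.1%.
Direct stake: 75% = 75%.
Via Rowan: 45% × 15% = 6.75%.
Total: 2.1% + 75% + 6.75% = 83.85%.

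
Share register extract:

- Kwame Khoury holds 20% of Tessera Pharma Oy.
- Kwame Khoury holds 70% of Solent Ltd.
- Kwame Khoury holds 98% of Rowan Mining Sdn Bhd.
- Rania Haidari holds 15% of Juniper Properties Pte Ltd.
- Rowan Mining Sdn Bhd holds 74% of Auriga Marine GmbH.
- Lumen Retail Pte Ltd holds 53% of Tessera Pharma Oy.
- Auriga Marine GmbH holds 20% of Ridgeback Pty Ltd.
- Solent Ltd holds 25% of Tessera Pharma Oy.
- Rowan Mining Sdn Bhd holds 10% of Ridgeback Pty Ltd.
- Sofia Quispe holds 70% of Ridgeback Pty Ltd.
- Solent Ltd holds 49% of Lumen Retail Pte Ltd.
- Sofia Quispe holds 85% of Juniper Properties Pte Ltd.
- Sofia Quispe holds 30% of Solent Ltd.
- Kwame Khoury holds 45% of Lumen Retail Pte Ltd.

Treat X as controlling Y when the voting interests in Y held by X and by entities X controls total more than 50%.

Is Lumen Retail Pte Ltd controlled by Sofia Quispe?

Sofia holds 85% of Juniper, so Sofia controls Juniper.
Sofia holds 70% of Ridgeback, so Sofia controls Ridgeback.
Neither Sofia nor any entity Sofia controls holds any voting interest in Lumen.
So Sofia does not control Lumen.

No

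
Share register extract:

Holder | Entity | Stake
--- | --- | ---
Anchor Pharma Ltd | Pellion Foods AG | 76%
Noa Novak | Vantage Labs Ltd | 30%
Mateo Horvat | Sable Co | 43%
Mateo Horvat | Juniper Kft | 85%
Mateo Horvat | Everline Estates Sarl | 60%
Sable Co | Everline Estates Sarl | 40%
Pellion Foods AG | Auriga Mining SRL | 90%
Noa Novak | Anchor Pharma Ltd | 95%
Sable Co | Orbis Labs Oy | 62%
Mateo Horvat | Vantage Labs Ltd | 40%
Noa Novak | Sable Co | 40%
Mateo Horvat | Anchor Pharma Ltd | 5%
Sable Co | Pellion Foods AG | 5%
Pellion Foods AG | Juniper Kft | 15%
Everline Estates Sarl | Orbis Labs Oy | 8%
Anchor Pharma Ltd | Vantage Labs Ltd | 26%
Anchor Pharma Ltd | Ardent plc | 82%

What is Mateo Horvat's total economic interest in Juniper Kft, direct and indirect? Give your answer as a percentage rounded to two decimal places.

85.89%

Mateo reaches Juniper along 3 paths.
Direct stake: 85% = 85%.
Via Sable → Pellion: 43% × 5% × 15% = 0.3225%.
Via Anchor → Pellion: 5% × 76% × 15% = 0.57%.
Total: 85% + 0.3225% + 0.57% = 85.8925%.
Rounded: 85.89%.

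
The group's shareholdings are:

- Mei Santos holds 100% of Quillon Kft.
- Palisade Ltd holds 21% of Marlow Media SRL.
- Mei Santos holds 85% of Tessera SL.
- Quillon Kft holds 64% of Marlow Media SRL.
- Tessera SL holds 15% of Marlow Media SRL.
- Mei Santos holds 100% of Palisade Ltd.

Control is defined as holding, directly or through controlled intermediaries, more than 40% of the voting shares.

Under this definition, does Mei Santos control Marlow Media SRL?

Yes

Mei holds 85% of Tessera, so Mei controls Tessera.
Mei holds 100% of Palisade, so Mei controls Palisade.
Mei holds 100% of Quillon, so Mei controls Quillon.
Quillon and Tessera and Palisade together hold 64% + 15% + 21% = 100% of Marlow, so Mei controls Marlow.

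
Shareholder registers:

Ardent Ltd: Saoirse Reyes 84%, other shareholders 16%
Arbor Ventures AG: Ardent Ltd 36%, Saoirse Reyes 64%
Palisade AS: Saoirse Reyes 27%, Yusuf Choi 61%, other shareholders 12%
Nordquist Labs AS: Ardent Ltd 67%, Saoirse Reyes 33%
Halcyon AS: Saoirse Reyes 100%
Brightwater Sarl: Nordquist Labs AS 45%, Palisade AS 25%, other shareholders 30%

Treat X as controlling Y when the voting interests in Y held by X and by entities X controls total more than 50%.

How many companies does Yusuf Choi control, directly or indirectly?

1

Yusuf holds 61% of Palisade, so Yusuf controls Palisade.
No other company's threshold is met.
Yusuf controls 1 company.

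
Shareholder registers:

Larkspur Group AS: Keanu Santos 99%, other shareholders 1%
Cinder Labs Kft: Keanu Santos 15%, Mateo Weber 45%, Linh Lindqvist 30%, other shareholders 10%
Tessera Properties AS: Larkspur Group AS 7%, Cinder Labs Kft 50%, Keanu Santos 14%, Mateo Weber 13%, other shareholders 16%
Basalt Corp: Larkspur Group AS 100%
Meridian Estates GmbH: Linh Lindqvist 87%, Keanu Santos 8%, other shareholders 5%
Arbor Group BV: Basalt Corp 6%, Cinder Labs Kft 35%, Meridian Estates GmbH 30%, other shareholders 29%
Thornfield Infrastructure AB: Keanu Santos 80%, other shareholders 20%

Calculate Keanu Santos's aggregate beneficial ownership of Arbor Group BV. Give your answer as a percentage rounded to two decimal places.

13.59%

Keanu reaches Arbor along 3 paths.
Via Larkspur → Basalt: 99% × 100% × 6% = 5.94%.
Via Cinder: 15% × 35% = 5.25%.
Via Meridian: 8% × 30% = 2.4%.
Total: 5.94% + 5.25% + 2.4% = 13.59%.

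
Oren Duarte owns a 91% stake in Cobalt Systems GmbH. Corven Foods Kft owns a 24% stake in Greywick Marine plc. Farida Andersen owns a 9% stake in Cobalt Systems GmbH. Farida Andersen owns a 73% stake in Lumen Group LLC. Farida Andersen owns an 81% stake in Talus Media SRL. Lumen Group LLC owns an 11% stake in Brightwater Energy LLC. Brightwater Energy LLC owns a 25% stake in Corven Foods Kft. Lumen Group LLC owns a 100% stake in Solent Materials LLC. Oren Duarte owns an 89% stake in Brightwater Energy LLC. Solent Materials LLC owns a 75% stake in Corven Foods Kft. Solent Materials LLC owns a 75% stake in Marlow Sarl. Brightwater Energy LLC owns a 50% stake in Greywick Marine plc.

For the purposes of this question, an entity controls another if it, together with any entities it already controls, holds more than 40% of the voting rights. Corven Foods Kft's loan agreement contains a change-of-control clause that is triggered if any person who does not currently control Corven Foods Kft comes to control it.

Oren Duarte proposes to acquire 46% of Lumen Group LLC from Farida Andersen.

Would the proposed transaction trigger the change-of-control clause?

Yes

The purchase adds only to Oren's holdings (Farida's stake shrinks), so Oren is the only person who could newly come to control Corven.
Oren holds 91% of Cobalt, so Oren controls Cobalt.
Oren holds 89% of Brightwater, so Oren controls Brightwater.
Brightwater holds 50% of Greywick, so Oren controls Greywick.
In Corven, Oren's side holds only 25%, not > 40%.
So before the transaction, Oren does not control Corven.
After the purchase, Oren holds 46% of Lumen directly, and Farida's stake falls to 27%.
Oren holds 46% of Lumen, so Oren controls Lumen.
Oren and Lumen together hold 89% + 11% = 100% of Brightwater, so Oren controls Brightwater.
Lumen holds 100% of Solent, so Oren controls Solent.
Brightwater and Solent together hold 25% + 75% = 100% of Corven, so Oren controls Corven.
Oren did not control Corven before and does after, so the clause is triggered.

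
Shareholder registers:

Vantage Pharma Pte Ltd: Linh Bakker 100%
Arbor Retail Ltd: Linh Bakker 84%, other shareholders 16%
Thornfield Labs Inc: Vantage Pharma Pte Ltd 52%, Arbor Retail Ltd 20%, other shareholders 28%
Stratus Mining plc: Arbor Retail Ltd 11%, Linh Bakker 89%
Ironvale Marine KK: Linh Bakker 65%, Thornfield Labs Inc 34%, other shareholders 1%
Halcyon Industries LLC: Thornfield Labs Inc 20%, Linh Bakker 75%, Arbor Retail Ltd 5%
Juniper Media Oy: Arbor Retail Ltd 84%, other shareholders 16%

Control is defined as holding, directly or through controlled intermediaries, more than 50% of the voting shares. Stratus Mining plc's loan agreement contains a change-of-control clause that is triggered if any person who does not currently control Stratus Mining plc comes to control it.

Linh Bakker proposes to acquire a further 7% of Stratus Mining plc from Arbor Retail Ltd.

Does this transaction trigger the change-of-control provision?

No

The purchase adds only to Linh's holdings (Arbor's stake shrinks), so Linh is the only person who could newly come to control Stratus.
Linh holds 84% of Arbor, so Linh controls Arbor.
Arbor and Linh together hold 11% + 89% = 100% of Stratus, so Linh controls Stratus.
So Linh already controls Stratus before the transaction.
After the purchase, Linh's direct stake in Stratus rises to 89% + 7% = 96%, and Arbor's stake falls to 4%.
Linh controlled Stratus already, so this is not a new person acquiring control; every other person's position is unchanged or reduced.
No new person acquires control, so the clause is not triggered.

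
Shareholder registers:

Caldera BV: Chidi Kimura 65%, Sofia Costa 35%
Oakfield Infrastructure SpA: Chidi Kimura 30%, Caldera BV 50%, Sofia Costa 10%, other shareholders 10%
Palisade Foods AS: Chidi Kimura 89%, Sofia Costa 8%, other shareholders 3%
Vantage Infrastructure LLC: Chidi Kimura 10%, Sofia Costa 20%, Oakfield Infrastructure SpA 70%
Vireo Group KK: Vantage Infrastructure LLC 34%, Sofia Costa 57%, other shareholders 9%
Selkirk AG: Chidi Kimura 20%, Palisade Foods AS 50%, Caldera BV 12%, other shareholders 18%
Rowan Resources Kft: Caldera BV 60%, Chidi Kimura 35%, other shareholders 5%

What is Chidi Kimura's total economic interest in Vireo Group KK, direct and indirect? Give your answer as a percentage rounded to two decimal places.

18.28%

Chidi reaches Vireo along 3 paths.
Via Vantage: 10% × 34% = 3.4%.
Via Oakfield → Vantage: 30% × 70% × 34% = 7.14%.
Via Caldera → Oakfield → Vantage: 65% × 50% × 70% × 34% = 7.735%.
Total: 3.4% + 7.14% + 7.735% = 18.275%.
Rounded: 18.28%.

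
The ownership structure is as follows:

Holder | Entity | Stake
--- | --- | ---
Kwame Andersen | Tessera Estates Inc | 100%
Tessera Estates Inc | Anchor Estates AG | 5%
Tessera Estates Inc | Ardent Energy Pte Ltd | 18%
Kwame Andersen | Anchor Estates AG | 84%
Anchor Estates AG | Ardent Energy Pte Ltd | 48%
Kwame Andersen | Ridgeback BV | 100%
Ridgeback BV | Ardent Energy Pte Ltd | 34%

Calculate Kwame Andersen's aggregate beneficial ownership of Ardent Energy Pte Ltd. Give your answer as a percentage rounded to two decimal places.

94.72%

Kwame reaches Ardent along 4 paths.
Via Tessera: 100% × 18% = 18%.
Via Ridgeback: 100% × 34% = 34%.
Via Anchor: 84% × 48% = 40.32%.
Via Tessera → Anchor: 100% × 5% × 48% = 2.4%.
Total: 18% + 34% + 40.32% + 2.4% = 94.72%.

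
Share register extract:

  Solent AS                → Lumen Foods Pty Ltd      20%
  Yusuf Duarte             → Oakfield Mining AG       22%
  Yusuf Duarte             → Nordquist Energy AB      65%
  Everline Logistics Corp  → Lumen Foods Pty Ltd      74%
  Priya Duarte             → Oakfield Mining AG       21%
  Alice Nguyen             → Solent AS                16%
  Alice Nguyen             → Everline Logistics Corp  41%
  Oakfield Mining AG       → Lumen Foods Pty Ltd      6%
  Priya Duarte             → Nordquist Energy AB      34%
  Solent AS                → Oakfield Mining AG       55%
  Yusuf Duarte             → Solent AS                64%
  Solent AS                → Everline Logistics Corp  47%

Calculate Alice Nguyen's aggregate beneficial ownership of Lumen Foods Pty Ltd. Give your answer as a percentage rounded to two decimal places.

39.63%

Alice reaches Lumen along 4 paths.
Via Solent → Oakfield: 16% × 55% × 6% = 0.528%.
Via Solent → Everline: 16% × 47% × 74% = 5.5648%.
Via Everline: 41% × 74% = 30.34%.
Via Solent: 16% × 20% = 3.2%.
Total: 0.528% + 5.5648% + 30.34% + 3.2% = 39.6328%.
Rounded: 39.63%.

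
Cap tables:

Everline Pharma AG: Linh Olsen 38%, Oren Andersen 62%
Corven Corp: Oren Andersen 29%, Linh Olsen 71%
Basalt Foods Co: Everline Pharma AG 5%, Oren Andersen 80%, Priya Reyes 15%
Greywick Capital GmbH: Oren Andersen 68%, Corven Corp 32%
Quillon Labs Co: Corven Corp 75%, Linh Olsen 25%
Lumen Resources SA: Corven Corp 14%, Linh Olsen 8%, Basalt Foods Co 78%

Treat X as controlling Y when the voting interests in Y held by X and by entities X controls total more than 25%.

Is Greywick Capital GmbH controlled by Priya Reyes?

Priya's largest direct stake is 15% in Basalt, which does not meet the threshold, so Priya controls no company.
Neither Priya nor any entity Priya controls holds any voting interest in Greywick.
So Priya does not control Greywick.

No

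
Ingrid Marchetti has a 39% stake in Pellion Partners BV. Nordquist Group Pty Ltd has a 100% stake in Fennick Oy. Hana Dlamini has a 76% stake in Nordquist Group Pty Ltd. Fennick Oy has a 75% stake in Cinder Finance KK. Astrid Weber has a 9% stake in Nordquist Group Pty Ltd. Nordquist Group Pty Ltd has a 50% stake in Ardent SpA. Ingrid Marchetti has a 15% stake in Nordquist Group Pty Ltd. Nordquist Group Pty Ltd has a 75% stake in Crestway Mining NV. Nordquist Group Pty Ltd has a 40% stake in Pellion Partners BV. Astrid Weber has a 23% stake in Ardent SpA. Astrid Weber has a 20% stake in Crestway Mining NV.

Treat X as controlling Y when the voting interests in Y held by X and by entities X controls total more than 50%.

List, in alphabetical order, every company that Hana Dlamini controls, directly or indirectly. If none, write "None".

Cinder Finance KK, Crestway Mining NV, Fennick Oy, Nordquist Group Pty Ltd

Hana holds 76% of Nordquist, so Hana controls Nordquist.
Nordquist holds 100% of Fennick, so Hana controls Fennick.
Fennick holds 75% of Cinder, so Hana controls Cinder.
Nordquist holds 75% of Crestway, so Hana controls Crestway.
No other company's threshold is met.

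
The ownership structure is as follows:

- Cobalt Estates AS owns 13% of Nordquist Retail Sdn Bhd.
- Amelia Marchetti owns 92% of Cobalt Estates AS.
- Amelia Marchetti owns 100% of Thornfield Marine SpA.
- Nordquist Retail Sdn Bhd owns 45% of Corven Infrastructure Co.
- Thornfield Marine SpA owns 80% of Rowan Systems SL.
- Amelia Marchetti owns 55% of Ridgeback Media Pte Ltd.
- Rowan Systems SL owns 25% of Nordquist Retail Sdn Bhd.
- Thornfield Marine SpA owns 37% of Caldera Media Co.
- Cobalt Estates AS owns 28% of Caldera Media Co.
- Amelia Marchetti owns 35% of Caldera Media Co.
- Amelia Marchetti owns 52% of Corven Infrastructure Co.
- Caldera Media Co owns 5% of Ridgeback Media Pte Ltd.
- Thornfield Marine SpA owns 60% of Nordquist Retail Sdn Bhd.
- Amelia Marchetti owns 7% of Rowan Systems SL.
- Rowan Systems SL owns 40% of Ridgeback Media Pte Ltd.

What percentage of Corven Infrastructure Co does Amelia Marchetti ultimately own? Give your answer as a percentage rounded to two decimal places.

Amelia reaches Corven along 5 paths.
Direct stake: 52% = 52%.
Via Thornfield → Nordquist: 100% × 60% × 45% = 27%.
Via Cobalt → Nordquist: 92% × 13% × 45% = 5.382%.
Via Thornfield → Rowan → Nordquist: 100% × 80% × 25% × 45% = 9%.
Via Rowan → Nordquist: 7% × 25% × 45% = 0.7875%.
Total: 52% + 27% + 5.382% + 9% + 0.7875% = 94.1695%.
Rounded: 94.17%.

94.17%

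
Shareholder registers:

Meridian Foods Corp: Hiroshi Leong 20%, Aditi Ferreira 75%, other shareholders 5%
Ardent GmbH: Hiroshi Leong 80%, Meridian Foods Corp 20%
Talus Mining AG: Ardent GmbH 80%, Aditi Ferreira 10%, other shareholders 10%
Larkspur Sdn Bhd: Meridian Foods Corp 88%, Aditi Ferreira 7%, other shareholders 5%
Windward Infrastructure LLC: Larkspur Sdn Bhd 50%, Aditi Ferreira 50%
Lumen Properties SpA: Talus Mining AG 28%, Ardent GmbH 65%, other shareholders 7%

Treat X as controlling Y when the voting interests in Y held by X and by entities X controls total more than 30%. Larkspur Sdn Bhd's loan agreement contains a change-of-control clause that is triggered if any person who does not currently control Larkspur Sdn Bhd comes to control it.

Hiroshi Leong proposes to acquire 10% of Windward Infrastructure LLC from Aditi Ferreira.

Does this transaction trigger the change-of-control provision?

No

The purchase adds only to Hiroshi's holdings (Aditi's stake shrinks), so Hiroshi is the only person who could newly come to control Larkspur.
Hiroshi holds 80% of Ardent, so Hiroshi controls Ardent.
Ardent holds 80% of Talus, so Hiroshi controls Talus.
Talus and Ardent together hold 28% + 65% = 93% of Lumen, so Hiroshi controls Lumen.
Neither Hiroshi nor any entity Hiroshi controls holds any voting interest in Larkspur.
So before the transaction, Hiroshi does not control Larkspur.
After the purchase, Hiroshi holds 10% of Windward directly, and Aditi's stake falls to 40%.
Hiroshi's side now holds 10% of Windward, not > 30%, so Hiroshi still does not control Windward.
After the transaction, neither Hiroshi nor any entity Hiroshi controls holds a voting interest in Larkspur, so Hiroshi still does not control it.
No new person acquires control, so the clause is not triggered.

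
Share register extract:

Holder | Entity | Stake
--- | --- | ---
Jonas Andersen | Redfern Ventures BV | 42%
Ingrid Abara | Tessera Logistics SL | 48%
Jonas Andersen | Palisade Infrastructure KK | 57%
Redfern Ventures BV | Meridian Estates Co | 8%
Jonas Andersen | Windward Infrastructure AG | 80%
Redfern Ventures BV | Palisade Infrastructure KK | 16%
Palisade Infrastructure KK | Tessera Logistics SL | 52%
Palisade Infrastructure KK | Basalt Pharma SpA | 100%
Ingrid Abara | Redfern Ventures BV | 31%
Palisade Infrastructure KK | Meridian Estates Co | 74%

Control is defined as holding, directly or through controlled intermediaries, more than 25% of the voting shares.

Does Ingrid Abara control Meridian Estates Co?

Ingrid holds 31% of Redfern, so Ingrid controls Redfern.
Ingrid holds 48% of Tessera, so Ingrid controls Tessera.
In Meridian, Ingrid's side holds only 8%, not > 25%.
So Ingrid does not control Meridian.

No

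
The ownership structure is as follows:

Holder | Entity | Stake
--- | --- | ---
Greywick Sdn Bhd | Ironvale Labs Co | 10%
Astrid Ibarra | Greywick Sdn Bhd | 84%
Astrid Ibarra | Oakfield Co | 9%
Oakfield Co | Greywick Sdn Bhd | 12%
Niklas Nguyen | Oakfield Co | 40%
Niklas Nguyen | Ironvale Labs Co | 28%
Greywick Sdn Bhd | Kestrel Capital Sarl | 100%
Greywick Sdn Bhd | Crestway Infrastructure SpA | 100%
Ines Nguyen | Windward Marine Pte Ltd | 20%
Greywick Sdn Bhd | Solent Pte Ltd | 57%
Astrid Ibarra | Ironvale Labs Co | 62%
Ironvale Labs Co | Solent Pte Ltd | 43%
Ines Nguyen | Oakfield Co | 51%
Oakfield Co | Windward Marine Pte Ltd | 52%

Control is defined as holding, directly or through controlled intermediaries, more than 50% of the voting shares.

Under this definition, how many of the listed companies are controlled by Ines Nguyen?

2

Ines holds 51% of Oakfield, so Ines controls Oakfield.
Ines and Oakfield together hold 20% + 52% = 72% of Windward, so Ines controls Windward.
No other company's threshold is met.
Ines controls 2 companies.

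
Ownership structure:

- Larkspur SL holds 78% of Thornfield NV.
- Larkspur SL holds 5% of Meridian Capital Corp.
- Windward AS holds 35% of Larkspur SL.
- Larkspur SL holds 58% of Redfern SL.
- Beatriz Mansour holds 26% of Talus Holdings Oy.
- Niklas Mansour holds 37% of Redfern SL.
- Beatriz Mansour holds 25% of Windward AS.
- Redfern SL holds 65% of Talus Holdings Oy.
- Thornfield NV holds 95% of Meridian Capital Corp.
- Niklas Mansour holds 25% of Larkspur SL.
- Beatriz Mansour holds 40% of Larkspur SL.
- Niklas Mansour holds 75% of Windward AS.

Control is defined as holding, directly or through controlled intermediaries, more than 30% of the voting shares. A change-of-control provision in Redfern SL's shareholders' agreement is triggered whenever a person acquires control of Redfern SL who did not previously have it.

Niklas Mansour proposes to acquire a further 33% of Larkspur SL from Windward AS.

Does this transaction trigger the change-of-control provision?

No

The purchase adds only to Niklas's holdings (Windward's stake shrinks), so Niklas is the only person who could newly come to control Redfern.
Niklas holds 75% of Windward, so Niklas controls Windward.
Niklas and Windward together hold 25% + 35% = 60% of Larkspur, so Niklas controls Larkspur.
Niklas and Larkspur together hold 37% + 58% = 95% of Redfern, so Niklas controls Redfern.
So Niklas already controls Redfern before the transaction.
After the purchase, Niklas's direct stake in Larkspur rises to 25% + 33% = 58%, and Windward's stake falls to 2%.
Niklas controlled Redfern already, so this is not a new person acquiring control; every other person's position is unchanged or reduced.
No new person acquires control, so the clause is not triggered.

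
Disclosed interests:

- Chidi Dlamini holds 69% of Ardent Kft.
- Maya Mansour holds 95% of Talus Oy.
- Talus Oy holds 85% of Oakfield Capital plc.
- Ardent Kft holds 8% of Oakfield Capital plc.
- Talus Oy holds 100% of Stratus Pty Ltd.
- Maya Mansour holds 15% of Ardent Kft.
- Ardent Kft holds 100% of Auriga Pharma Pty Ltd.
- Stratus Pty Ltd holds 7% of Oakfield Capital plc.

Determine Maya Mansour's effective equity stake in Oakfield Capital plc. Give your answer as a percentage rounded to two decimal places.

Maya reaches Oakfield along 3 paths.
Via Ardent: 15% × 8% = 1.2%.
Via Talus → Stratus: 95% × 100% × 7% = 6.65%.
Via Talus: 95% × 85% = 80.75%.
Total: 1.2% + 6.65% + 80.75% = 88.6%.
Rounded: 88.60%.

88.60%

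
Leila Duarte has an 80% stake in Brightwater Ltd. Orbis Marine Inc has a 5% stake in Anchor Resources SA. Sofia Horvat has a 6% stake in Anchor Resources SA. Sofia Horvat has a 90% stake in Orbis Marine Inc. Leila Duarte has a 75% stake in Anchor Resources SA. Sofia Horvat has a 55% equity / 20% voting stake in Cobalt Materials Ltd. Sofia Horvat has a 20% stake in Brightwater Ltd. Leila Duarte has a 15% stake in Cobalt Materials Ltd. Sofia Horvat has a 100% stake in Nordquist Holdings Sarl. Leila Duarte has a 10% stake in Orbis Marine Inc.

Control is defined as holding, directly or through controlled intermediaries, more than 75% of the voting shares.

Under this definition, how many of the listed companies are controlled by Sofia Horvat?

Sofia holds 90% of Orbis, so Sofia controls Orbis.
Sofia holds 100% of Nordquist, so Sofia controls Nordquist.
No other company's threshold is met.
Sofia controls 2 companies.

2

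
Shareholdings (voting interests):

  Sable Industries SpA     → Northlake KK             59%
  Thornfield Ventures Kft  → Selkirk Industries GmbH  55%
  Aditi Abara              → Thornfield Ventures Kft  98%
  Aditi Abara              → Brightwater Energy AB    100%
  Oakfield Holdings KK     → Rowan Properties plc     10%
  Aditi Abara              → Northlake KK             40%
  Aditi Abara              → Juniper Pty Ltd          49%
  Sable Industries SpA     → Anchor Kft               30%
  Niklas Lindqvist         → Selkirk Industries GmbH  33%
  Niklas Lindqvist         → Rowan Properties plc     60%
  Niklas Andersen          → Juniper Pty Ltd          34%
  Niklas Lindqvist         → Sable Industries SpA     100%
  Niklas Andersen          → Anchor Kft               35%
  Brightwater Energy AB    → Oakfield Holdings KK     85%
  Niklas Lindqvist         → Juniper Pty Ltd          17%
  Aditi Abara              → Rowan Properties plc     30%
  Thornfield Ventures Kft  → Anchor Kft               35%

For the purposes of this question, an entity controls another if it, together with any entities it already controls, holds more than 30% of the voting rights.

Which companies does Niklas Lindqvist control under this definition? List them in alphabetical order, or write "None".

Niklas Lindqvist holds 100% of Sable, so Niklas Lindqvist controls Sable.
Sable holds 59% of Northlake, so Niklas Lindqvist controls Northlake.
Niklas Lindqvist holds 60% of Rowan, so Niklas Lindqvist controls Rowan.
Niklas Lindqvist holds 33% of Selkirk, so Niklas Lindqvist controls Selkirk.
No other company's threshold is met.

Northlake KK, Rowan Properties plc, Sable Industries SpA, Selkirk Industries GmbH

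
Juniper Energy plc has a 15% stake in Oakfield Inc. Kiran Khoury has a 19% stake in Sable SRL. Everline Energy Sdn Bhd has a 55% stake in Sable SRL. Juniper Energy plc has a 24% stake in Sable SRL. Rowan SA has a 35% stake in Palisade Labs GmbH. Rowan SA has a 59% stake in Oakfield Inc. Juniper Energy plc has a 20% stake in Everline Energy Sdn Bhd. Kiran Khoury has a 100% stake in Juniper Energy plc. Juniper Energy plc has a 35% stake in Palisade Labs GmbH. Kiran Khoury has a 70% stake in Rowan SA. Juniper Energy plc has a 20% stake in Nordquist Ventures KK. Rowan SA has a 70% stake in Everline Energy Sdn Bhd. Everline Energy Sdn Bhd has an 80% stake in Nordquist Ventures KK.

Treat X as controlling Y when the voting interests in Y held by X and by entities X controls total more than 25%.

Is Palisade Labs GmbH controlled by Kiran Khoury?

Kiran holds 100% of Juniper, so Kiran controls Juniper.
Kiran holds 70% of Rowan, so Kiran controls Rowan.
Juniper and Rowan together hold 35% + 35% = 70% of Palisade, so Kiran controls Palisade.

Yes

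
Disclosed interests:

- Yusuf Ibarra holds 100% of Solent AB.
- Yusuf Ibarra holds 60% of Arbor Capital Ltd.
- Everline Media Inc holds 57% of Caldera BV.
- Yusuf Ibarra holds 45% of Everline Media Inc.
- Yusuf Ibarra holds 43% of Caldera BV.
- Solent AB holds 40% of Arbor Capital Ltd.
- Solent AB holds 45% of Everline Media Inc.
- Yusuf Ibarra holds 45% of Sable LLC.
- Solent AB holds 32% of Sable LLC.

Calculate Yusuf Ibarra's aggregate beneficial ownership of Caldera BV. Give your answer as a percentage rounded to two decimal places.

94.30%

Yusuf reaches Caldera along 3 paths.
Via Solent → Everline: 100% × 45% × 57% = 25.65%.
Via Everline: 45% × 57% = 25.65%.
Direct stake: 43% = 43%.
Total: 25.65% + 25.65% + 43% = 94.3%.
Rounded: 94.30%.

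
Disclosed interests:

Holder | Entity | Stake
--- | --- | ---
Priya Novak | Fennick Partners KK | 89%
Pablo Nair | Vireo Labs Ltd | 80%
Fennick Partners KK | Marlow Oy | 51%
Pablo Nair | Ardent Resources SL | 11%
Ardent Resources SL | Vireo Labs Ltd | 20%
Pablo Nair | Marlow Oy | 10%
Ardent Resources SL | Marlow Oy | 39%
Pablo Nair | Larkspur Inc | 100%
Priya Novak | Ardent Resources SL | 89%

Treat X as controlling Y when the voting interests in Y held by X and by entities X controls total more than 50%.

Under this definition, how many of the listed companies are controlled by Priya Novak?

3

Priya holds 89% of Ardent, so Priya controls Ardent.
Priya holds 89% of Fennick, so Priya controls Fennick.
Fennick and Ardent together hold 51% + 39% = 90% of Marlow, so Priya controls Marlow.
No other company's threshold is met.
Priya controls 3 companies.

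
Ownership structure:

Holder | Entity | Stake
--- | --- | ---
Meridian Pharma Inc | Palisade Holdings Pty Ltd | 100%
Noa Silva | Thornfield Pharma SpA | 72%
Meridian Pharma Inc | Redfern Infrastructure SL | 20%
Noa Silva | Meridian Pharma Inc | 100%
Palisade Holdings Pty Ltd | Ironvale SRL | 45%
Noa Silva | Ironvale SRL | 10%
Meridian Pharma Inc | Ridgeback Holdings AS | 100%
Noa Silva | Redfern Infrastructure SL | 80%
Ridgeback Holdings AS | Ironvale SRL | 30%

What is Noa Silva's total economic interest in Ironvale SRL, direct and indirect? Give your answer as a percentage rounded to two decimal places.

Noa reaches Ironvale along 3 paths.
Via Meridian → Palisade: 100% × 100% × 45% = 45%.
Direct stake: 10% = 10%.
Via Meridian → Ridgeback: 100% × 100% × 30% = 30%.
Total: 45% + 10% + 30% = 85%.
Rounded: 85.00%.

85.00%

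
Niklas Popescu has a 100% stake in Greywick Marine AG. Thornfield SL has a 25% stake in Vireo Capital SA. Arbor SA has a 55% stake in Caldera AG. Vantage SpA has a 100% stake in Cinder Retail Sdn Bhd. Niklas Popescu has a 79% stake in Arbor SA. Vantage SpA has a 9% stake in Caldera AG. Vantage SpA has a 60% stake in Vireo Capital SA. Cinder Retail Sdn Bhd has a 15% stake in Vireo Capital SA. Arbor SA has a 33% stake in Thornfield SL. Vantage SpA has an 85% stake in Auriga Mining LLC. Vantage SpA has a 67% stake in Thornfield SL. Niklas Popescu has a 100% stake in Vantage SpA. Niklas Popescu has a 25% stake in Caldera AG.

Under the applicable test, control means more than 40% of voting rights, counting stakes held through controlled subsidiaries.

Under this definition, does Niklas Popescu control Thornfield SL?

Yes

Niklas holds 79% of Arbor, so Niklas controls Arbor.
Niklas holds 100% of Vantage, so Niklas controls Vantage.
Arbor and Vantage together hold 33% + 67% = 100% of Thornfield, so Niklas controls Thornfield.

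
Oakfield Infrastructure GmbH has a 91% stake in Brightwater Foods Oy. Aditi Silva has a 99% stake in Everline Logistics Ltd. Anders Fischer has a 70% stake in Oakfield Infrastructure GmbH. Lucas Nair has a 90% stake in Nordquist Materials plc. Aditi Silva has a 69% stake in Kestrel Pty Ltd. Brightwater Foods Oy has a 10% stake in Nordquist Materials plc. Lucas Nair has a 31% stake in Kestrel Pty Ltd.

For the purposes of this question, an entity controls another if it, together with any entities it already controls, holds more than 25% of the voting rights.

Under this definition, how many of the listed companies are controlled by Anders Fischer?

2

Anders holds 70% of Oakfield, so Anders controls Oakfield.
Oakfield holds 91% of Brightwater, so Anders controls Brightwater.
No other company's threshold is met.
Anders controls 2 companies.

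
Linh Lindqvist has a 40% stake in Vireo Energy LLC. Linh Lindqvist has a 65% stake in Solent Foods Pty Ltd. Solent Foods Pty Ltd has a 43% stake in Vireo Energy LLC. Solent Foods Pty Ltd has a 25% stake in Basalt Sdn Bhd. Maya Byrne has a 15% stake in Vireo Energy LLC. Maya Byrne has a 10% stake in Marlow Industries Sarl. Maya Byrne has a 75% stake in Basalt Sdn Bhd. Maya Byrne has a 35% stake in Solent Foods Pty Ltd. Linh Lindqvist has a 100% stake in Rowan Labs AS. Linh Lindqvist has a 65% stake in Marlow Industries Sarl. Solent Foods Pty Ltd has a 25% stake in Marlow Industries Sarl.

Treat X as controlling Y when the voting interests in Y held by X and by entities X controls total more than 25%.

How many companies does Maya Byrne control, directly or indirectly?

4

Maya holds 35% of Solent, so Maya controls Solent.
Solent and Maya together hold 43% + 15% = 58% of Vireo, so Maya controls Vireo.
Maya and Solent together hold 10% + 25% = 35% of Marlow, so Maya controls Marlow.
Solent and Maya together hold 25% + 75% = 100% of Basalt, so Maya controls Basalt.
No other company's threshold is met.
Maya controls 4 companies.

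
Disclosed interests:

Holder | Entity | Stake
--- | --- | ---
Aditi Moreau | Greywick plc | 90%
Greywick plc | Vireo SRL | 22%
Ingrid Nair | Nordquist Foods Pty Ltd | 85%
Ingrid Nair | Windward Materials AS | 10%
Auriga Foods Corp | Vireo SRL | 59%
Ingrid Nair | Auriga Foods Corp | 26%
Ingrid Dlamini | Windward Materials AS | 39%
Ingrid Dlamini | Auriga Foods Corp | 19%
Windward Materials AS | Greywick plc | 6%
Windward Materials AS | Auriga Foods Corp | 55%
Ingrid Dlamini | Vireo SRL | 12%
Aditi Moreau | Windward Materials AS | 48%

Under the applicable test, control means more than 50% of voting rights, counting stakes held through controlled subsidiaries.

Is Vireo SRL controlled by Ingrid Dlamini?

Ingrid Dlamini's largest direct stake is 39% in Windward, which does not meet the threshold, so Ingrid Dlamini controls no company.
In Vireo, Ingrid Dlamini's side holds only 12%, not > 50%.
So Ingrid Dlamini does not control Vireo.

No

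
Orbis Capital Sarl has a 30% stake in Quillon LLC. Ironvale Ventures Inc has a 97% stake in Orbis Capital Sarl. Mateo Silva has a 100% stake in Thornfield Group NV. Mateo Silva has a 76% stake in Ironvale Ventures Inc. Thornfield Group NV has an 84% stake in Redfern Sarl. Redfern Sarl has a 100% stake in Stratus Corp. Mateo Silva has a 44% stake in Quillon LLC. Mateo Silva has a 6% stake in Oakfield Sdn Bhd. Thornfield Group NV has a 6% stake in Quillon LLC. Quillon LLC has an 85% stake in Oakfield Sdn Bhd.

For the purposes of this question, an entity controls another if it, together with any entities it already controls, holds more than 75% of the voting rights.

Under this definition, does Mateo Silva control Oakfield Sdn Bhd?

Yes

Mateo holds 76% of Ironvale, so Mateo controls Ironvale.
Ironvale holds 97% of Orbis, so Mateo controls Orbis.
Mateo holds 100% of Thornfield, so Mateo controls Thornfield.
Mateo and Orbis and Thornfield together hold 44% + 30% + 6% = 80% of Quillon, so Mateo controls Quillon.
Quillon and Mateo together hold 85% + 6% = 91% of Oakfield, so Mateo controls Oakfield.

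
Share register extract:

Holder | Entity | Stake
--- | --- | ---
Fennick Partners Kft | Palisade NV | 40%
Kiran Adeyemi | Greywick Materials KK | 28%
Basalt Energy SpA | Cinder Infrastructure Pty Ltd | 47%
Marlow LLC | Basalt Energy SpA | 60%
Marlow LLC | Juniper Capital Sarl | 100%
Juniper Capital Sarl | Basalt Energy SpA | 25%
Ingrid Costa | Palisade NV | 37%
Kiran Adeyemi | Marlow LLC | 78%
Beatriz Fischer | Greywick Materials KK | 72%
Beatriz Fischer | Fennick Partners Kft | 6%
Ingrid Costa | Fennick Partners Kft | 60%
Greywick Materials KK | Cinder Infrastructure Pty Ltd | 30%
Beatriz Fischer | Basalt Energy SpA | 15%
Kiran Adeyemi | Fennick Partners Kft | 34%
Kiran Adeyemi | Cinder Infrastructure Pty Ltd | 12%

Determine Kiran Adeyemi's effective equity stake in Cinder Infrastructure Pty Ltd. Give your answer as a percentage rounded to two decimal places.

Kiran reaches Cinder along 4 paths.
Via Marlow → Juniper → Basalt: 78% × 100% × 25% × 47% = 9.165%.
Via Marlow → Basalt: 78% × 60% × 47% = 21.996%.
Direct stake: 12% = 12%.
Via Greywick: 28% × 30% = 8.4%.
Total: 9.165% + 21.996% + 12% + 8.4% = 51.561%.
Rounded: 51.56%.

51.56%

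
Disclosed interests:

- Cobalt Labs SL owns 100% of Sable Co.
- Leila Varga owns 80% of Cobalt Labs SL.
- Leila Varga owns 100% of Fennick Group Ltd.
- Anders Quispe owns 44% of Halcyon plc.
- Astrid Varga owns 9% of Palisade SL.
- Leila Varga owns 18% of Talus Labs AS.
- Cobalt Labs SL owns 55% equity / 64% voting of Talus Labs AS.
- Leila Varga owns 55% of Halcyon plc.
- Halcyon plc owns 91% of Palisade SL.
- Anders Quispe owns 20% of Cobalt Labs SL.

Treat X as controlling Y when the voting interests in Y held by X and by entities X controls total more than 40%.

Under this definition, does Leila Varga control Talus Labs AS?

Leila holds 80% of Cobalt, so Leila controls Cobalt.
Leila and Cobalt together hold 18% + 64% = 82% of Talus, so Leila controls Talus.

Yes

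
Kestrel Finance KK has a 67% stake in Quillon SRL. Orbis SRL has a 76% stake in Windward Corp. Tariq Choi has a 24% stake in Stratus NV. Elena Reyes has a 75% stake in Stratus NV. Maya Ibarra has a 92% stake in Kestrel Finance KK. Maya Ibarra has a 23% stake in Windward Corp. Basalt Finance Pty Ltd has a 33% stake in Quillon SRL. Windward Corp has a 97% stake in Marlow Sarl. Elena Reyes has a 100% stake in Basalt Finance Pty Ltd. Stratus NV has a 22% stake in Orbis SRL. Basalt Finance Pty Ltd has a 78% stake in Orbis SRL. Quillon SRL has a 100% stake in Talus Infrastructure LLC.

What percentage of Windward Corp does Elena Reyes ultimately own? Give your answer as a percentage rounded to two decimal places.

Elena reaches Windward along 2 paths.
Via Stratus → Orbis: 75% × 22% × 76% = 12.54%.
Via Basalt → Orbis: 100% × 78% × 76% = 59.28%.
Total: 12.54% + 59.28% = 71.82%.

71.82%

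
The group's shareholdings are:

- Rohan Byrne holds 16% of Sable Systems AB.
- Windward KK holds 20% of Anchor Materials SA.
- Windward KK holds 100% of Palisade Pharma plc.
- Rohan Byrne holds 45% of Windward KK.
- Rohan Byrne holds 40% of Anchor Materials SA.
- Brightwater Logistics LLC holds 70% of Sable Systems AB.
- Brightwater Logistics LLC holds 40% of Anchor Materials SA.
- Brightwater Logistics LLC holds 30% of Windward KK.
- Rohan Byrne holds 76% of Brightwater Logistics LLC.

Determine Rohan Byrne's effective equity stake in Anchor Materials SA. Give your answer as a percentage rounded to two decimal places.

Rohan reaches Anchor along 4 paths.
Direct stake: 40% = 40%.
Via Brightwater: 76% × 40% = 30.4%.
Via Brightwater → Windward: 76% × 30% × 20% = 4.56%.
Via Windward: 45% × 20% = 9%.
Total: 40% + 30.4% + 4.56% + 9% = 83.96%.

83.96%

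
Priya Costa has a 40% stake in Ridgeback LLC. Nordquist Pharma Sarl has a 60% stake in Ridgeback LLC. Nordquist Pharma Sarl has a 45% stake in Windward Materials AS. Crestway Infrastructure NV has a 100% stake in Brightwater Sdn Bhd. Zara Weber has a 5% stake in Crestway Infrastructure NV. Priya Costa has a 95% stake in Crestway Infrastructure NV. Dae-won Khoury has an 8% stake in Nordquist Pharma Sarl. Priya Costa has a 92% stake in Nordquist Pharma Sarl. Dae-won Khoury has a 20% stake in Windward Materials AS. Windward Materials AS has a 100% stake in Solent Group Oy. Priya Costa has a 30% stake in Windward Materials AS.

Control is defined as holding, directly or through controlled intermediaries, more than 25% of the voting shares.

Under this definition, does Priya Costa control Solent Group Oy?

Priya holds 92% of Nordquist, so Priya controls Nordquist.
Nordquist and Priya together hold 45% + 30% = 75% of Windward, so Priya controls Windward.
Windward holds 100% of Solent, so Priya controls Solent.

Yes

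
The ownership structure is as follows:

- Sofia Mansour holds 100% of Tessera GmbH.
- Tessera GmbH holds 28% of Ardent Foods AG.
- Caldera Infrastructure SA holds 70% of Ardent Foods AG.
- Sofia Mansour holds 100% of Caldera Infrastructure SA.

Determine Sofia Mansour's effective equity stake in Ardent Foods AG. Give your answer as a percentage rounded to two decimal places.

98.00%

Sofia reaches Ardent along 2 paths.
Via Tessera: 100% × 28% = 28%.
Via Caldera: 100% × 70% = 70%.
Total: 28% + 70% = 98%.
Rounded: 98.00%.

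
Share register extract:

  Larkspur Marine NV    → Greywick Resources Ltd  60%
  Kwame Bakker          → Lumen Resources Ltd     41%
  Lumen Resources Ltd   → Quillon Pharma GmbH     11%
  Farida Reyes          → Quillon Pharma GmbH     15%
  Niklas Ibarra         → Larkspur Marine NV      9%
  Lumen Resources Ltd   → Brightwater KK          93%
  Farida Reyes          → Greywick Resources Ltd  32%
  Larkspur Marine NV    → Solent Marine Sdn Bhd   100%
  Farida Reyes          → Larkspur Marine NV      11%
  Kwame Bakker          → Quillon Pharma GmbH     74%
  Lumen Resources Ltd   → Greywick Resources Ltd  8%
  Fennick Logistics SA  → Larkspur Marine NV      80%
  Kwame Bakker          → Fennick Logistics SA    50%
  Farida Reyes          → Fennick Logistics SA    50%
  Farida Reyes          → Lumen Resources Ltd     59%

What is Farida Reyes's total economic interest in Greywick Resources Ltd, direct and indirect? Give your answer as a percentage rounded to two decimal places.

Farida reaches Greywick along 4 paths.
Via Lumen: 59% × 8% = 4.72%.
Via Larkspur: 11% × 60% = 6.6%.
Via Fennick → Larkspur: 50% × 80% × 60% = 24%.
Direct stake: 32% = 32%.
Total: 4.72% + 6.6% + 24% + 32% = 67.32%.

67.32%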